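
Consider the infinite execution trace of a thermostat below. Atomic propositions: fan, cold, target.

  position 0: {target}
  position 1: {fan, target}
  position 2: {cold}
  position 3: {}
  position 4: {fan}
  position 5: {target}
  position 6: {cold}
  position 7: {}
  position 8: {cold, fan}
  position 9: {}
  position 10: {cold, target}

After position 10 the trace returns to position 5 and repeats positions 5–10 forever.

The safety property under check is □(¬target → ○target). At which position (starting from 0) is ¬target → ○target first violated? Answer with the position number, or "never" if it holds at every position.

Check ¬target → ○target at each position in order: 0 ✓, 1 ✓.
At position 2 the labels are {cold} and the next position 3 has {}, so ¬target → ○target is false there. This is the first violation.

2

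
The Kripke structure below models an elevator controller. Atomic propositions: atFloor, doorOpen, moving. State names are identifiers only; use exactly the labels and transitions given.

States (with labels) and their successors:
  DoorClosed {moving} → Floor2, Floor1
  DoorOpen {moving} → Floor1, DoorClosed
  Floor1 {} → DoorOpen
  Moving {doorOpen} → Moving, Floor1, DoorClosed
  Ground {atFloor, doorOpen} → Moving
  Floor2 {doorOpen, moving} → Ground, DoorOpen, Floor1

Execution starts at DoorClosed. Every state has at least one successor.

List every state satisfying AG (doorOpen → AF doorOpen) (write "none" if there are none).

{DoorClosed, DoorOpen, Floor1, Moving, Ground, Floor2}

States satisfying doorOpen → AF doorOpen: {DoorClosed, DoorOpen, Floor1, Moving, Ground, Floor2}.
States satisfying AG (doorOpen → AF doorOpen): {DoorClosed, DoorOpen, Floor1, Moving, Ground, Floor2}.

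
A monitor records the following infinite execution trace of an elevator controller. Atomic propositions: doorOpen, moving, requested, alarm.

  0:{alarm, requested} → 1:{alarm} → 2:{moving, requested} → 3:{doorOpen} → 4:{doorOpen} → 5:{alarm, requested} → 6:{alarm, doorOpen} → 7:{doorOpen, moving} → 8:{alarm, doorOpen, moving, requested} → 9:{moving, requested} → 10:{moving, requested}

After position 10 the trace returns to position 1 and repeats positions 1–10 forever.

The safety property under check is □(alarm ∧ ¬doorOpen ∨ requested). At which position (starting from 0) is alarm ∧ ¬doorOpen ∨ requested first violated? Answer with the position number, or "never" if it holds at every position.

Check alarm ∧ ¬doorOpen ∨ requested at each position in order: 0 ✓, 1 ✓, 2 ✓.
At position 3 the labels are {doorOpen}, so alarm ∧ ¬doorOpen ∨ requested is false there. This is the first violation.

3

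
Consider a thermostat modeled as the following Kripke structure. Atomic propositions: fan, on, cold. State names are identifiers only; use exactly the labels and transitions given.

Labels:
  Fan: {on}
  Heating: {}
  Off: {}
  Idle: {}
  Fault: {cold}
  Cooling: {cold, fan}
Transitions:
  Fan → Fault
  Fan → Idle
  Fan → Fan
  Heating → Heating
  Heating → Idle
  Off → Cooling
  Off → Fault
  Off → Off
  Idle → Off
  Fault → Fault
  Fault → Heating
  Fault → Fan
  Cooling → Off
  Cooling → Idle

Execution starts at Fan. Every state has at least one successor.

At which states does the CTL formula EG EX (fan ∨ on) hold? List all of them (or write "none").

{Fan, Off, Fault}

States satisfying EX (fan ∨ on): {Fan, Off, Fault}.
States satisfying EG EX (fan ∨ on): {Fan, Off, Fault}.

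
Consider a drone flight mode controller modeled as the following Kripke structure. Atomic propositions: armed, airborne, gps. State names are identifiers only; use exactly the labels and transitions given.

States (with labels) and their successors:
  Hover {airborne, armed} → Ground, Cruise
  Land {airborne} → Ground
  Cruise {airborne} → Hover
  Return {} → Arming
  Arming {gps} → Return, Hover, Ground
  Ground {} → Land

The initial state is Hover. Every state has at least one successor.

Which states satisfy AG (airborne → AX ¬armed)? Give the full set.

{Land, Ground}

States satisfying airborne → AX ¬armed: {Hover, Land, Return, Arming, Ground}.
States satisfying AG (airborne → AX ¬armed): {Land, Ground}.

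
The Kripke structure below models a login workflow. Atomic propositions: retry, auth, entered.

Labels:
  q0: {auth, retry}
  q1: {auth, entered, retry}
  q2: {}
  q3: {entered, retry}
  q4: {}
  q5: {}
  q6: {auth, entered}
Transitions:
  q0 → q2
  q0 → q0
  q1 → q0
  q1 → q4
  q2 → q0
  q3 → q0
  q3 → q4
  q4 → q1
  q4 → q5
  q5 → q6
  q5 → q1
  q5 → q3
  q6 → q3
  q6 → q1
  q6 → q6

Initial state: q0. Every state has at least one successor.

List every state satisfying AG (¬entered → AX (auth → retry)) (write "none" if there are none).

{q0, q2}

States satisfying ¬entered → AX (auth → retry): {q0, q1, q2, q3, q4, q6}.
States satisfying AG (¬entered → AX (auth → retry)): {q0, q2}.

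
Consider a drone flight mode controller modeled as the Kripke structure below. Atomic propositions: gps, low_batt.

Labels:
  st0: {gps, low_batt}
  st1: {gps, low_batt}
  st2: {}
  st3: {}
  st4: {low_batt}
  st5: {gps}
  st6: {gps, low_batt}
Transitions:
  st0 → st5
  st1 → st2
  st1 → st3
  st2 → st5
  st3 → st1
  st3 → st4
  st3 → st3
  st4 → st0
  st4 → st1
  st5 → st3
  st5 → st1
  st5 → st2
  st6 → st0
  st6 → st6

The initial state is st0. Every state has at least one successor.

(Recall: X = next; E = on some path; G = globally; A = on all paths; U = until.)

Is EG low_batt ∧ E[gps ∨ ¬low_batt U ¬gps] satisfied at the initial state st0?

States satisfying low_batt: {st0, st1, st4, st6}.
States satisfying EG low_batt: {st6}.
States satisfying gps ∨ ¬low_batt: {st0, st1, st2, st3, st5, st6}.
States satisfying ¬gps: {st2, st3, st4}.
States satisfying E[gps ∨ ¬low_batt U ¬gps]: {st0, st1, st2, st3, st4, st5, st6}.
States satisfying EG low_batt ∧ E[gps ∨ ¬low_batt U ¬gps]: {st6}.
st0 ∉ Sat(EG low_batt ∧ E[gps ∨ ¬low_batt U ¬gps]).

Violated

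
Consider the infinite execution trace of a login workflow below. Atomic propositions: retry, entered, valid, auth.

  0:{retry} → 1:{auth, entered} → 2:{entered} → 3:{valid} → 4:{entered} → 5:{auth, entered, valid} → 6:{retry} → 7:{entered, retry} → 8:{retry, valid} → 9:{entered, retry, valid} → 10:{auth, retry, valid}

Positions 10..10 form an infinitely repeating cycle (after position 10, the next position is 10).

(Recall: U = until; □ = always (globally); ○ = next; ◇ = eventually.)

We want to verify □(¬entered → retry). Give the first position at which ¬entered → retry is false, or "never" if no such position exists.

Check ¬entered → retry at each position in order: 0 ✓, 1 ✓, 2 ✓.
At position 3 the labels are {valid}, so ¬entered → retry is false there. This is the first violation.

3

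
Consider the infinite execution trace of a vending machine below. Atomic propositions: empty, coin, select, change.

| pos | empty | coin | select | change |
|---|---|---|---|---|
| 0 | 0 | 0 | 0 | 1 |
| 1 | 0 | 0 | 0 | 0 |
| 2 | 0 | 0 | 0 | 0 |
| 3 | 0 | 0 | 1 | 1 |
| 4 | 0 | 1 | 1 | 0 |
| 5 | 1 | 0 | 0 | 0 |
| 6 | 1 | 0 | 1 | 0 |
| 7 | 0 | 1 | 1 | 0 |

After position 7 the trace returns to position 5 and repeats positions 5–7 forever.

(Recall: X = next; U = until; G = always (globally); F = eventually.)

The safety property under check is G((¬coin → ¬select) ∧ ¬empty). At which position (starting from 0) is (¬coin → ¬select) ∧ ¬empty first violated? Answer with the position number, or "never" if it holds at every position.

Check (¬coin → ¬select) ∧ ¬empty at each position in order: 0 ✓, 1 ✓, 2 ✓.
At position 3 the labels are {change, select}, so (¬coin → ¬select) ∧ ¬empty is false there. This is the first violation.

3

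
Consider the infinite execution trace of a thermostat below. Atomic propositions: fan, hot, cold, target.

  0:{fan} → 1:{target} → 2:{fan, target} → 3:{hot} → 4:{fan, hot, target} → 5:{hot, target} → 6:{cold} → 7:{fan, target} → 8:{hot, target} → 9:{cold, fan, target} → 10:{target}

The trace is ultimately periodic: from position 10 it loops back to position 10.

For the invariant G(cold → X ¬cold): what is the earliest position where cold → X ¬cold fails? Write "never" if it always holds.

cold → X ¬cold holds at every position 0..10, and those are all the positions the trace ever visits, so the invariant G(cold → X ¬cold) is never violated.

never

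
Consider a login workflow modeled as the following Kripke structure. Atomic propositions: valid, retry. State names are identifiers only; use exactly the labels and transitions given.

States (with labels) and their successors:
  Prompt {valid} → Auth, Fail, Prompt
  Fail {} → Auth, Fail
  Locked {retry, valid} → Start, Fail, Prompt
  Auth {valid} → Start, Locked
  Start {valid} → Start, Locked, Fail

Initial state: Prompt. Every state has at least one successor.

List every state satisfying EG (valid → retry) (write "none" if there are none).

States satisfying valid → retry: {Fail, Locked}.
States satisfying EG (valid → retry): {Fail, Locked}.

{Fail, Locked}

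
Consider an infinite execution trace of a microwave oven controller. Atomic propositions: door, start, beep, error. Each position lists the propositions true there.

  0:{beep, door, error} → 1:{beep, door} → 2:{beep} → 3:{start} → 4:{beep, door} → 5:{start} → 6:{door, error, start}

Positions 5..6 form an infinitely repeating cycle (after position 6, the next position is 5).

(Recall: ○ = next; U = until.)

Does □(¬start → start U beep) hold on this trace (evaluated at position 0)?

Yes

¬start → start U beep holds at every position 0..6, and those are all positions ever visited, so □(¬start → start U beep) holds.
Positions where ¬start holds: 0, 1, 2, 4.
Check start U beep at each: 0→ok, 1→ok, 2→ok, 4→ok.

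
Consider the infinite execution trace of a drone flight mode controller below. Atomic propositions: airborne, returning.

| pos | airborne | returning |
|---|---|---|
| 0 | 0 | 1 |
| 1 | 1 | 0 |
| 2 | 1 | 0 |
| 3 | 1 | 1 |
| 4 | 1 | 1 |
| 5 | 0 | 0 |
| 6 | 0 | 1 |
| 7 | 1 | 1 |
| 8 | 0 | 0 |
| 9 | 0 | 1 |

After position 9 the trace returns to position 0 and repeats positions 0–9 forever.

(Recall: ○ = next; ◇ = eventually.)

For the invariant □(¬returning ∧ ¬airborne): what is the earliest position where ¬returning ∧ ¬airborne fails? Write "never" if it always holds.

0

At position 0 the labels are {returning}, so ¬returning ∧ ¬airborne is false there. This is the first violation.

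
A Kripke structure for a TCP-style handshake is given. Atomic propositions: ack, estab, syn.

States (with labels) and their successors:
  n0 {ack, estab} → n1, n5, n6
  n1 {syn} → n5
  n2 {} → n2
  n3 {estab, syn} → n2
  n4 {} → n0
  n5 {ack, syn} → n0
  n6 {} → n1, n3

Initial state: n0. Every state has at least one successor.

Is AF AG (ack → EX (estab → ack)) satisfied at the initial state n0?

Yes

States satisfying AG (ack → EX (estab → ack)): {n0, n1, n2, n3, n4, n5, n6}.
States satisfying AF AG (ack → EX (estab → ack)): {n0, n1, n2, n3, n4, n5, n6}.
n0 ∈ Sat(AF AG (ack → EX (estab → ack))).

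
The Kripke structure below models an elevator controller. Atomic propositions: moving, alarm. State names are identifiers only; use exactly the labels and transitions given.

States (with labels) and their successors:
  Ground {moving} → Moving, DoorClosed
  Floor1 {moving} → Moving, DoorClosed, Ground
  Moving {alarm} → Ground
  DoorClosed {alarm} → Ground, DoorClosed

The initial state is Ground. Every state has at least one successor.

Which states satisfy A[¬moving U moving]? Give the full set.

States satisfying ¬moving: {Moving, DoorClosed}.
States satisfying moving: {Ground, Floor1}.
States satisfying A[¬moving U moving]: {Ground, Floor1, Moving}.

{Ground, Floor1, Moving}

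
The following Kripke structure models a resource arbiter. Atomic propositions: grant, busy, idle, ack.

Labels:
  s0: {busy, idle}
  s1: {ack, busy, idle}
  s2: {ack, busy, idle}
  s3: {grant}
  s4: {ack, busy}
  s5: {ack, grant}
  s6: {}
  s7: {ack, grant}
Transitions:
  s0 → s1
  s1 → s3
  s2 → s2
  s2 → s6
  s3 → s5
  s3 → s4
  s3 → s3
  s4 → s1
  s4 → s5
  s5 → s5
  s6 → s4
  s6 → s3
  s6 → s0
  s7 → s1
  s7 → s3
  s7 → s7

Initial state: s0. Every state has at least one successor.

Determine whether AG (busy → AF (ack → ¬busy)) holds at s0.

Satisfied

States satisfying busy → AF (ack → ¬busy): {s0, s1, s3, s4, s5, s6, s7}.
States satisfying AG (busy → AF (ack → ¬busy)): {s0, s1, s3, s4, s5, s6, s7}.
Every state reachable from s0 satisfies busy → AF (ack → ¬busy).
s0 ∈ Sat(AG (busy → AF (ack → ¬busy))).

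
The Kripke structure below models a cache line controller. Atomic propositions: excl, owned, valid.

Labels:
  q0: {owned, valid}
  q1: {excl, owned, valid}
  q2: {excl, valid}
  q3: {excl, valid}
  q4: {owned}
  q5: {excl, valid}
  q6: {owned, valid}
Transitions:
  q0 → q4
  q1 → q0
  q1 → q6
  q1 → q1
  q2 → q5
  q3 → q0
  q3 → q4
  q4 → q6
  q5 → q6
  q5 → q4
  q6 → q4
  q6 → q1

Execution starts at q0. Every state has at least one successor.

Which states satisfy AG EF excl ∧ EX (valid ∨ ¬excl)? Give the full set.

{q0, q1, q2, q3, q4, q5, q6}

States satisfying EF excl: {q0, q1, q2, q3, q4, q5, q6}.
States satisfying AG EF excl: {q0, q1, q2, q3, q4, q5, q6}.
States satisfying valid ∨ ¬excl: {q0, q1, q2, q3, q4, q5, q6}.
States satisfying EX (valid ∨ ¬excl): {q0, q1, q2, q3, q4, q5, q6}.
States satisfying AG EF excl ∧ EX (valid ∨ ¬excl): {q0, q1, q2, q3, q4, q5, q6}.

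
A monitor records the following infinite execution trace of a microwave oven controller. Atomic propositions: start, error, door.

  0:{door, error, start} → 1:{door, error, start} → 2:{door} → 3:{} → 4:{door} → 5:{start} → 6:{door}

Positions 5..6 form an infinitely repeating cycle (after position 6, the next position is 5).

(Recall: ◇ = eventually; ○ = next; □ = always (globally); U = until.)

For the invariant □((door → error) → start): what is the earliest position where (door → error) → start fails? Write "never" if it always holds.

Check (door → error) → start at each position in order: 0 ✓, 1 ✓, 2 ✓.
At position 3 the labels are {}, so (door → error) → start is false there. This is the first violation.

3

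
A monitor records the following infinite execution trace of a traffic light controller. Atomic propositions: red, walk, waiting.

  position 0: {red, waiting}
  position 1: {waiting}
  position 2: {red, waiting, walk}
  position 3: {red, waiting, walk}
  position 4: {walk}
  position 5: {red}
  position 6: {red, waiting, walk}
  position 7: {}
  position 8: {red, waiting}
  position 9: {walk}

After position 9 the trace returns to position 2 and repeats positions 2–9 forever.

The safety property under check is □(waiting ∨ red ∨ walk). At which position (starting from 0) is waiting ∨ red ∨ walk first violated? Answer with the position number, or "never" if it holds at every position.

Check waiting ∨ red ∨ walk at each position in order: 0 ✓, 1 ✓, 2 ✓, 3 ✓, 4 ✓, 5 ✓, 6 ✓.
At position 7 the labels are {}, so waiting ∨ red ∨ walk is false there. This is the first violation.

7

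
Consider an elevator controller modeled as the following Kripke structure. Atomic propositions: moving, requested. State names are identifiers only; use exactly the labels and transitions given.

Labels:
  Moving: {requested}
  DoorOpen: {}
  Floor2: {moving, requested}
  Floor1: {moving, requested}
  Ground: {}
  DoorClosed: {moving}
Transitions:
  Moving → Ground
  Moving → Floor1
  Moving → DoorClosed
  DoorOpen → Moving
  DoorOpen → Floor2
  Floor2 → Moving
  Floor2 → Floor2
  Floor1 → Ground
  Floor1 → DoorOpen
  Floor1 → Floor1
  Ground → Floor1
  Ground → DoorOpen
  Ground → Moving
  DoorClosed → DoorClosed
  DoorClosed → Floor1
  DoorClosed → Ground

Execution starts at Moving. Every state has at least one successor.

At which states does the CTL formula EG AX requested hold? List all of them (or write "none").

{DoorOpen, Floor2}

States satisfying AX requested: {DoorOpen, Floor2}.
States satisfying EG AX requested: {DoorOpen, Floor2}.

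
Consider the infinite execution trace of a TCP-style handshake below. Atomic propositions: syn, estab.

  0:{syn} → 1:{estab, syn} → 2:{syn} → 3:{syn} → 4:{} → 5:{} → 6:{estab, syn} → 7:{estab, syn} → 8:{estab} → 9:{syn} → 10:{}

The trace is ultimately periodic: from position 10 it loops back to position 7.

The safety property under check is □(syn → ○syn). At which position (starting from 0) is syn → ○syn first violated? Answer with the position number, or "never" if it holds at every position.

Check syn → ○syn at each position in order: 0 ✓, 1 ✓, 2 ✓.
At position 3 the labels are {syn} and the next position 4 has {}, so syn → ○syn is false there. This is the first violation.

3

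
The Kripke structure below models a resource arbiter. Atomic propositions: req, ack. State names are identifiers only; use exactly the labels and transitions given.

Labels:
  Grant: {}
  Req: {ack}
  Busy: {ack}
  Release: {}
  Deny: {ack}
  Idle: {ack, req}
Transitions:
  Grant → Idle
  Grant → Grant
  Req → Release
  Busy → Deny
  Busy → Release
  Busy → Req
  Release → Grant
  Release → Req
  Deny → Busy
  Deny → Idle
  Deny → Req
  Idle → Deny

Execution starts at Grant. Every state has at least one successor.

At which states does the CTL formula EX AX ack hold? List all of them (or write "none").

{Grant, Busy, Deny, Idle}

States satisfying AX ack: {Deny, Idle}.
States satisfying EX AX ack: {Grant, Busy, Deny, Idle}.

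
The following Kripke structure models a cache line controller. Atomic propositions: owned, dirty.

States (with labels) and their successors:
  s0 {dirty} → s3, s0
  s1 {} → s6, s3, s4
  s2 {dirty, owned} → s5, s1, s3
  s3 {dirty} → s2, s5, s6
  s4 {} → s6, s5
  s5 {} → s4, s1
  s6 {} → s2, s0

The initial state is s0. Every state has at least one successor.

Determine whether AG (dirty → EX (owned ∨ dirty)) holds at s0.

Yes

States satisfying dirty → EX (owned ∨ dirty): {s0, s1, s2, s3, s4, s5, s6}.
States satisfying AG (dirty → EX (owned ∨ dirty)): {s0, s1, s2, s3, s4, s5, s6}.
Every state reachable from s0 satisfies dirty → EX (owned ∨ dirty).
s0 ∈ Sat(AG (dirty → EX (owned ∨ dirty))).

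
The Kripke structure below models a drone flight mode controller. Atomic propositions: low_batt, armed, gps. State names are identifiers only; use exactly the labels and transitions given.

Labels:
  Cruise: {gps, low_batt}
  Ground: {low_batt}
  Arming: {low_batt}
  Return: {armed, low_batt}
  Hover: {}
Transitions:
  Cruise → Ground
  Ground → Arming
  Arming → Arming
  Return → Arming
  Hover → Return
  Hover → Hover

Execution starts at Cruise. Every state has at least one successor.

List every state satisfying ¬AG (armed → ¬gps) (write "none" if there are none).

States satisfying armed → ¬gps: {Cruise, Ground, Arming, Return, Hover}.
States satisfying AG (armed → ¬gps): {Cruise, Ground, Arming, Return, Hover}.
States satisfying ¬AG (armed → ¬gps): ∅.

none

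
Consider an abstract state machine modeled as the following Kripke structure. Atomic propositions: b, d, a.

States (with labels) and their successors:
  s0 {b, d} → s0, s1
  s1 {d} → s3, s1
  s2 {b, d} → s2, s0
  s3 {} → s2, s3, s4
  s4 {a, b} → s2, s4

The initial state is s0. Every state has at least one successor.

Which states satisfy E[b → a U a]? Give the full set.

States satisfying b → a: {s1, s3, s4}.
States satisfying a: {s4}.
States satisfying E[b → a U a]: {s1, s3, s4}.

{s1, s3, s4}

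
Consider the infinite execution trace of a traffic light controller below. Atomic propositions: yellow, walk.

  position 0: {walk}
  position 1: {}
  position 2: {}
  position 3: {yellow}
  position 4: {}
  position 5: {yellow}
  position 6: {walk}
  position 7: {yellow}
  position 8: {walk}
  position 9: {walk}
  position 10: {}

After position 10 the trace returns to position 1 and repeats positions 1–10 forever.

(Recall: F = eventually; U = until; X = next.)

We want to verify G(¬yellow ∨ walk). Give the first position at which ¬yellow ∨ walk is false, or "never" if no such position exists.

3

Check ¬yellow ∨ walk at each position in order: 0 ✓, 1 ✓, 2 ✓.
At position 3 the labels are {yellow}, so ¬yellow ∨ walk is false there. This is the first violation.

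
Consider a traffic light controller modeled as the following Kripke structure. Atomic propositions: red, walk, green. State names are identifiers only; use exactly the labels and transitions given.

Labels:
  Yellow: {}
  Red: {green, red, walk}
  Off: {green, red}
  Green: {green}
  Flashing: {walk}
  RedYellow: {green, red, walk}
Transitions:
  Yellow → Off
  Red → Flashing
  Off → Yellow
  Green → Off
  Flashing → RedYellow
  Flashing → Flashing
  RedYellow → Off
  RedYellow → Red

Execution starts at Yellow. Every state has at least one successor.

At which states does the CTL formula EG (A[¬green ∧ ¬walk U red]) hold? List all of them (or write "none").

States satisfying A[¬green ∧ ¬walk U red]: {Yellow, Red, Off, RedYellow}.
States satisfying EG (A[¬green ∧ ¬walk U red]): {Yellow, Off, RedYellow}.

{Yellow, Off, RedYellow}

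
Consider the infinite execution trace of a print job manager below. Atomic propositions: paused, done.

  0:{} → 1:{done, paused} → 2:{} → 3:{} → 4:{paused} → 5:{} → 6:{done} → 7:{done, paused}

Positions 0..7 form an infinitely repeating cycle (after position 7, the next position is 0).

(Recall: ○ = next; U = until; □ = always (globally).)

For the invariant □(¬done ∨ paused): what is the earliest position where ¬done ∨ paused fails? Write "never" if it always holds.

6

Check ¬done ∨ paused at each position in order: 0 ✓, 1 ✓, 2 ✓, 3 ✓, 4 ✓, 5 ✓.
At position 6 the labels are {done}, so ¬done ∨ paused is false there. This is the first violation.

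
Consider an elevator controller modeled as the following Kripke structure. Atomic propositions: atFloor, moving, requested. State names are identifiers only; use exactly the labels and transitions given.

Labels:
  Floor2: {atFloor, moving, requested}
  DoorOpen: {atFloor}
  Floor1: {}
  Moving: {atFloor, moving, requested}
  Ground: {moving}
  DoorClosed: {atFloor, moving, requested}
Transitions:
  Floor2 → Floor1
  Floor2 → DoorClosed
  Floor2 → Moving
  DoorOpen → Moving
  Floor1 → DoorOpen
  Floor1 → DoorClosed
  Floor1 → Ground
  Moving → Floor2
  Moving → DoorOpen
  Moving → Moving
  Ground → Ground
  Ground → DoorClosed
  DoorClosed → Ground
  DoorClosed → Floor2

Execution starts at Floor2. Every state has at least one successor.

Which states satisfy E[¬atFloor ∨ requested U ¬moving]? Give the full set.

States satisfying ¬atFloor ∨ requested: {Floor2, Floor1, Moving, Ground, DoorClosed}.
States satisfying ¬moving: {DoorOpen, Floor1}.
States satisfying E[¬atFloor ∨ requested U ¬moving]: {Floor2, DoorOpen, Floor1, Moving, Ground, DoorClosed}.

{Floor2, DoorOpen, Floor1, Moving, Ground, DoorClosed}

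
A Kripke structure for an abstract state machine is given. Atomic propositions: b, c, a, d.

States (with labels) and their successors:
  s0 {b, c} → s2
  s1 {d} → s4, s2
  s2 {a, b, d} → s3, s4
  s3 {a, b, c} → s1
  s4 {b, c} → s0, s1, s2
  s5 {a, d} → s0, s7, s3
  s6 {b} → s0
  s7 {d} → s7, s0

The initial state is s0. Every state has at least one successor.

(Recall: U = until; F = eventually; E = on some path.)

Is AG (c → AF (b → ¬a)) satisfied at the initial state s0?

States satisfying c → AF (b → ¬a): {s0, s1, s2, s3, s4, s5, s6, s7}.
States satisfying AG (c → AF (b → ¬a)): {s0, s1, s2, s3, s4, s5, s6, s7}.
Every state reachable from s0 satisfies c → AF (b → ¬a).
s0 ∈ Sat(AG (c → AF (b → ¬a))).

Satisfied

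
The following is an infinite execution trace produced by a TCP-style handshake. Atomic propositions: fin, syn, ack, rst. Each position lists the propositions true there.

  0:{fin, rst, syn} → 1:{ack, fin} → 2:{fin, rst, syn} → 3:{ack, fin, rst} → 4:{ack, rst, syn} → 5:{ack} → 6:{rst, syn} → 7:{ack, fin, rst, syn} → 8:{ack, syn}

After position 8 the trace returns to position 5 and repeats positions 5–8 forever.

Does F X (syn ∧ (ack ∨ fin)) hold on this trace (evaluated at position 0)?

Holds

X (syn ∧ (ack ∨ fin)) holds at position 1, which is reachable from 0, so F X (syn ∧ (ack ∨ fin)) holds.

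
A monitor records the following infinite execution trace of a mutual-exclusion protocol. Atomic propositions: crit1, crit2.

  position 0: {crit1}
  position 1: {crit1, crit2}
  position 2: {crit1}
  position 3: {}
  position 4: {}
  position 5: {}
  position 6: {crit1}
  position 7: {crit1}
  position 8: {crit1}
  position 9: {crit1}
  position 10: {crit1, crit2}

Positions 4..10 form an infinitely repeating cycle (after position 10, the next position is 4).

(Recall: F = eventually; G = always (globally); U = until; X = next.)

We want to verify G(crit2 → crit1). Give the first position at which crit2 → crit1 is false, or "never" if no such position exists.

never

crit2 → crit1 holds at every position 0..10, and those are all the positions the trace ever visits, so the invariant G(crit2 → crit1) is never violated.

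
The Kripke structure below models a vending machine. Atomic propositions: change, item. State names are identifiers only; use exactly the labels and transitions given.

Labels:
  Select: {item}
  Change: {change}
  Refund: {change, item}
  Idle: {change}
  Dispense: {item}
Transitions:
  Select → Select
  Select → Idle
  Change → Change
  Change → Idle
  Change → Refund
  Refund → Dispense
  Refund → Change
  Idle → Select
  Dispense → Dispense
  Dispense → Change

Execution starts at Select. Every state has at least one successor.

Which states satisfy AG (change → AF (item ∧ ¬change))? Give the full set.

{Select, Idle}

States satisfying change → AF (item ∧ ¬change): {Select, Idle, Dispense}.
States satisfying AG (change → AF (item ∧ ¬change)): {Select, Idle}.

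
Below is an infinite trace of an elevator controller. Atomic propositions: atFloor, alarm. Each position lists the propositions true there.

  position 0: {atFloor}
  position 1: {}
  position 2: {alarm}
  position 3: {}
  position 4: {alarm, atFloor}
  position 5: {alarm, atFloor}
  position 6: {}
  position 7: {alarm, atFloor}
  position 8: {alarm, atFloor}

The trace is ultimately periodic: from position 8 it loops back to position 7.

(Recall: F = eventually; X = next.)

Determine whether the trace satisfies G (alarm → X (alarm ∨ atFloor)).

alarm → X (alarm ∨ atFloor) must hold at every position from 0 onward. It fails at position 2, so G (alarm → X (alarm ∨ atFloor)) is false.
Positions where alarm holds: 2, 4, 5, 7, 8.
Check X (alarm ∨ atFloor) at each: 2→fails, 4→ok, 5→fails, 7→ok, 8→ok.

No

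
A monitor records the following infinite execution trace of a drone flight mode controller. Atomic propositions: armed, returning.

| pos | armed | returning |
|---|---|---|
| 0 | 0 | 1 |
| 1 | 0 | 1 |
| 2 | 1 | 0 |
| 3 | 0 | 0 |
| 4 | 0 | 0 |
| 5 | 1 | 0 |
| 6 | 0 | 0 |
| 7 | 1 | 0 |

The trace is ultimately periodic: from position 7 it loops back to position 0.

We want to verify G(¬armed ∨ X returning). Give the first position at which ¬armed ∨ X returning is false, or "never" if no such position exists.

2

Check ¬armed ∨ X returning at each position in order: 0 ✓, 1 ✓.
At position 2 the labels are {armed} and the next position 3 has {}, so ¬armed ∨ X returning is false there. This is the first violation.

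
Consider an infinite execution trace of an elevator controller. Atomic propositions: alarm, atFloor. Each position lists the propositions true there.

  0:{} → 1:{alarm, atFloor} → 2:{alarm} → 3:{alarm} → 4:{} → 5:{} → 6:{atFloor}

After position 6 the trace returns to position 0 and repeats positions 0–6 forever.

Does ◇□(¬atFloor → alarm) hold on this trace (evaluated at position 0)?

Does not hold

□(¬atFloor → alarm) is false at every position 0..6, so it never becomes true and ◇□(¬atFloor → alarm) fails.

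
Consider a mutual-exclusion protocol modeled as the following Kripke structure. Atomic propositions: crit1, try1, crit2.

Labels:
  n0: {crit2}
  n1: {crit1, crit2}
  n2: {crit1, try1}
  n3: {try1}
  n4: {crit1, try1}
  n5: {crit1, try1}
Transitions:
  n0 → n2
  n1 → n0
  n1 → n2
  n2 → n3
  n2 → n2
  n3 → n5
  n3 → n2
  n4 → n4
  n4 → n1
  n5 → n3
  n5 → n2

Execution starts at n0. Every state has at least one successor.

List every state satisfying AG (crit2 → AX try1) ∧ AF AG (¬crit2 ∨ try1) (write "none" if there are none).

{n0, n2, n3, n5}

States satisfying crit2 → AX try1: {n0, n2, n3, n4, n5}.
States satisfying AG (crit2 → AX try1): {n0, n2, n3, n5}.
States satisfying AG (¬crit2 ∨ try1): {n2, n3, n5}.
States satisfying AF AG (¬crit2 ∨ try1): {n0, n1, n2, n3, n5}.
States satisfying AG (crit2 → AX try1) ∧ AF AG (¬crit2 ∨ try1): {n0, n2, n3, n5}.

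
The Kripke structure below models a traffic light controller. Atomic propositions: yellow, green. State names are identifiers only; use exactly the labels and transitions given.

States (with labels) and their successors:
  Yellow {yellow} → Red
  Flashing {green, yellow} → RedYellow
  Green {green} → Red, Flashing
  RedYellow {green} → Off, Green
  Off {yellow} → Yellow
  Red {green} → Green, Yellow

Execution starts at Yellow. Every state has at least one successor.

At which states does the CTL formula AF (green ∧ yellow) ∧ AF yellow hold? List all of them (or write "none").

{Flashing}

States satisfying green ∧ yellow: {Flashing}.
States satisfying AF (green ∧ yellow): {Flashing}.
States satisfying yellow: {Yellow, Flashing, Off}.
States satisfying AF yellow: {Yellow, Flashing, Off}.
States satisfying AF (green ∧ yellow) ∧ AF yellow: {Flashing}.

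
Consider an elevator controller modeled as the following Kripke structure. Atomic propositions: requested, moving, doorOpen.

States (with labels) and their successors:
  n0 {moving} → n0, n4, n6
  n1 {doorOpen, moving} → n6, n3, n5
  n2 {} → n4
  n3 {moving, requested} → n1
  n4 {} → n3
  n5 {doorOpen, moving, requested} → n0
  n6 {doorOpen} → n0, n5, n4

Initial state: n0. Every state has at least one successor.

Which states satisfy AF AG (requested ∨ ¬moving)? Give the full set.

States satisfying AG (requested ∨ ¬moving): ∅.
States satisfying AF AG (requested ∨ ¬moving): ∅.

none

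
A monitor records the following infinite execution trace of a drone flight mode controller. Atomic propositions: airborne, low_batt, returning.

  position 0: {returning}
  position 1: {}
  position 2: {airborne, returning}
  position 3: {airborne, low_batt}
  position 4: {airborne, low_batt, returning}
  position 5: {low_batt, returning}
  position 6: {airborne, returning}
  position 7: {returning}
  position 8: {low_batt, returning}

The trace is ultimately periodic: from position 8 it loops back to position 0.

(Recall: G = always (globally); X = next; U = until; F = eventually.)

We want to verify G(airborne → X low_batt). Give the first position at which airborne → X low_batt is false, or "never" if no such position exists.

6

Check airborne → X low_batt at each position in order: 0 ✓, 1 ✓, 2 ✓, 3 ✓, 4 ✓, 5 ✓.
At position 6 the labels are {airborne, returning} and the next position 7 has {returning}, so airborne → X low_batt is false there. This is the first violation.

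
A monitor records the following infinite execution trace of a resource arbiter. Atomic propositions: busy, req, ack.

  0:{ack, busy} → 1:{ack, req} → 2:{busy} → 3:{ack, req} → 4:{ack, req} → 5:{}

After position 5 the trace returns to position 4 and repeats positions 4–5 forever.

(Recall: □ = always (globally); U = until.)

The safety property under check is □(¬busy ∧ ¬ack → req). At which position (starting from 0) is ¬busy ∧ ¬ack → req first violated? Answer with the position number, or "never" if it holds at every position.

Check ¬busy ∧ ¬ack → req at each position in order: 0 ✓, 1 ✓, 2 ✓, 3 ✓, 4 ✓.
At position 5 the labels are {}, so ¬busy ∧ ¬ack → req is false there. This is the first violation.

5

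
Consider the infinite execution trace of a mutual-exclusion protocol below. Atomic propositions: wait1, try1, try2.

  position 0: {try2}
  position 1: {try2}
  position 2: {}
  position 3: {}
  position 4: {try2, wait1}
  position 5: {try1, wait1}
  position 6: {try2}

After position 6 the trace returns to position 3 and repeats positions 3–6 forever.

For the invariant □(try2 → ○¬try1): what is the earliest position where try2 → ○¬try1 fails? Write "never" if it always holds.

Check try2 → ○¬try1 at each position in order: 0 ✓, 1 ✓, 2 ✓, 3 ✓.
At position 4 the labels are {try2, wait1} and the next position 5 has {try1, wait1}, so try2 → ○¬try1 is false there. This is the first violation.

4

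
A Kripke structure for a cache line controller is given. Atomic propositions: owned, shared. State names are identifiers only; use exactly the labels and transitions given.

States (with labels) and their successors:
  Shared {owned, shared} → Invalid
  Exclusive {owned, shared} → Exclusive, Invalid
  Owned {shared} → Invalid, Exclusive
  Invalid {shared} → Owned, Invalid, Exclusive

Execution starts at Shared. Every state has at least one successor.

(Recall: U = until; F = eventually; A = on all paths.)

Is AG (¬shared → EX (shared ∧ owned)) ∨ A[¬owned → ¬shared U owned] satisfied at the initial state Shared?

States satisfying ¬shared → EX (shared ∧ owned): {Shared, Exclusive, Owned, Invalid}.
States satisfying AG (¬shared → EX (shared ∧ owned)): {Shared, Exclusive, Owned, Invalid}.
States satisfying ¬owned → ¬shared: {Shared, Exclusive}.
States satisfying owned: {Shared, Exclusive}.
States satisfying A[¬owned → ¬shared U owned]: {Shared, Exclusive}.
States satisfying AG (¬shared → EX (shared ∧ owned)) ∨ A[¬owned → ¬shared U owned]: {Shared, Exclusive, Owned, Invalid}.
Shared ∈ Sat(AG (¬shared → EX (shared ∧ owned)) ∨ A[¬owned → ¬shared U owned]).

Holds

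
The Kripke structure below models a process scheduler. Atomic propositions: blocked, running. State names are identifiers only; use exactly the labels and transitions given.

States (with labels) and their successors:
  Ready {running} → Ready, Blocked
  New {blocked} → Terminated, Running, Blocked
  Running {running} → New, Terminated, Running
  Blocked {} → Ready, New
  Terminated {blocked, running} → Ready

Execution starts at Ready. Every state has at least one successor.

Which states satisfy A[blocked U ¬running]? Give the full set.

{New, Blocked}

States satisfying blocked: {New, Terminated}.
States satisfying ¬running: {New, Blocked}.
States satisfying A[blocked U ¬running]: {New, Blocked}.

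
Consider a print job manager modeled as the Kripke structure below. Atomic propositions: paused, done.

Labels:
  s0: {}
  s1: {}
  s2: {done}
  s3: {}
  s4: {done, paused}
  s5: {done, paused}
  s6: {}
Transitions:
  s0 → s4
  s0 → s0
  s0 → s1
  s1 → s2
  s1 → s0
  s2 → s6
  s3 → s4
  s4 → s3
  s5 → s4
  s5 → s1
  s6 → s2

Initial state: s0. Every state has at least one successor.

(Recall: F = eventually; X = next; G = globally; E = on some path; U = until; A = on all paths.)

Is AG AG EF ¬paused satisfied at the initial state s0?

Yes

States satisfying AG EF ¬paused: {s0, s1, s2, s3, s4, s5, s6}.
States satisfying AG AG EF ¬paused: {s0, s1, s2, s3, s4, s5, s6}.
Every state reachable from s0 satisfies AG EF ¬paused.
s0 ∈ Sat(AG AG EF ¬paused).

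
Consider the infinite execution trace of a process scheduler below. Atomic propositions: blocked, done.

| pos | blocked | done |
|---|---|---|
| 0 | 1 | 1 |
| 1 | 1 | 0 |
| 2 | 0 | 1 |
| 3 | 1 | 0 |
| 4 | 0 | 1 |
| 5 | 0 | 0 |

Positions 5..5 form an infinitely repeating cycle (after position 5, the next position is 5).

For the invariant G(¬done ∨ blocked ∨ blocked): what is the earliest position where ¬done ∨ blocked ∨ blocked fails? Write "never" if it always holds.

Check ¬done ∨ blocked ∨ blocked at each position in order: 0 ✓, 1 ✓.
At position 2 the labels are {done}, so ¬done ∨ blocked ∨ blocked is false there. This is the first violation.

2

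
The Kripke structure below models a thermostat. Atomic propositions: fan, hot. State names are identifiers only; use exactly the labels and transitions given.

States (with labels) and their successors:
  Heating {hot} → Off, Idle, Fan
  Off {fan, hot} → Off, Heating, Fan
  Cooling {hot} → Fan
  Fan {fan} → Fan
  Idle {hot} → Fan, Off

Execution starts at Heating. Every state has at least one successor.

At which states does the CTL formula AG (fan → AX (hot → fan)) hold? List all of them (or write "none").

{Cooling, Fan}

States satisfying fan → AX (hot → fan): {Heating, Cooling, Fan, Idle}.
States satisfying AG (fan → AX (hot → fan)): {Cooling, Fan}.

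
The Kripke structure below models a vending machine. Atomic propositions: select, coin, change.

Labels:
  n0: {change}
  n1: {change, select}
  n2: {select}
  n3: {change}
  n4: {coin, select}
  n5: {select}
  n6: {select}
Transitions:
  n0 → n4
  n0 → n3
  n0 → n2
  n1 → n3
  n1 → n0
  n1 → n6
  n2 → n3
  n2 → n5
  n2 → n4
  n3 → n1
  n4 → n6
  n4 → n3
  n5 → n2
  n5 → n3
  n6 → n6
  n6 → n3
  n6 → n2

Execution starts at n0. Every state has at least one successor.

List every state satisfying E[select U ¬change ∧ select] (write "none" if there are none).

States satisfying select: {n1, n2, n4, n5, n6}.
States satisfying ¬change ∧ select: {n2, n4, n5, n6}.
States satisfying E[select U ¬change ∧ select]: {n1, n2, n4, n5, n6}.

{n1, n2, n4, n5, n6}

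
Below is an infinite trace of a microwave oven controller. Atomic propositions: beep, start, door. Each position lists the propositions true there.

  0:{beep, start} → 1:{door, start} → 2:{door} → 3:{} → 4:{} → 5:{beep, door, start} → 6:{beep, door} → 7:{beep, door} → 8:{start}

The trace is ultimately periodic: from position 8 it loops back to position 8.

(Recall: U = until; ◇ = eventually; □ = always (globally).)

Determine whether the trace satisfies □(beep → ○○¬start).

Does not hold

beep → ○○¬start must hold at every position from 0 onward. It fails at position 6, so □(beep → ○○¬start) is false.
Positions where beep holds: 0, 5, 6, 7.
Check ○○¬start at each: 0→ok, 5→ok, 6→fails, 7→fails.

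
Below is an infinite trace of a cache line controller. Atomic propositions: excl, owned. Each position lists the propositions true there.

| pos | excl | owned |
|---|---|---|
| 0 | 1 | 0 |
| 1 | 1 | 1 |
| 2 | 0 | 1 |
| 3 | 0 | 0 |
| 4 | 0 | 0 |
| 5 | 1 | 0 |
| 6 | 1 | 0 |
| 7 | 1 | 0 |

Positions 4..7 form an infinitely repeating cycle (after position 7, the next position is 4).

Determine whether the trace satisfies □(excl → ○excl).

Does not hold

excl → ○excl must hold at every position from 0 onward. It fails at position 1, so □(excl → ○excl) is false.
Positions where excl holds: 0, 1, 5, 6, 7.
Check ○excl at each: 0→ok, 1→fails, 5→ok, 6→ok, 7→fails.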